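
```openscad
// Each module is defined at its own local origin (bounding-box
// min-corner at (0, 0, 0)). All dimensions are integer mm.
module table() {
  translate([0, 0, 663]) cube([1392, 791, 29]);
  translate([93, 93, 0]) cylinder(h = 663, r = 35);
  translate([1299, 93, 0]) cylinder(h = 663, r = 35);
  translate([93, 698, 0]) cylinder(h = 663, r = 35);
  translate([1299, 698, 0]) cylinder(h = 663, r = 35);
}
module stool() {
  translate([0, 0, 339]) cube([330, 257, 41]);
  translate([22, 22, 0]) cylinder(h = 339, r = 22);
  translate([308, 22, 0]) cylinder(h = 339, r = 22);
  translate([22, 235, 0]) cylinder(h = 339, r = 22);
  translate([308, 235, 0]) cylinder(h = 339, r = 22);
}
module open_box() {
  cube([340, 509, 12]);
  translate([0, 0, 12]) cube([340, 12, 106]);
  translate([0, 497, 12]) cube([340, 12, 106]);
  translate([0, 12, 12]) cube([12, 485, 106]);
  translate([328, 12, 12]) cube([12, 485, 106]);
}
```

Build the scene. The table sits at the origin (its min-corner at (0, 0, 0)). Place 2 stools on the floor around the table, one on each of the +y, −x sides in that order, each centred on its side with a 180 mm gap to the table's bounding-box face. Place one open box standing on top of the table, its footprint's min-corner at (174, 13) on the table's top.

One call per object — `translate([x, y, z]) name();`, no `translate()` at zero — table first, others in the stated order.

table();
translate([531, 971, 0]) stool();
translate([-510, 267, 0]) stool();
translate([174, 13, 692]) open_box();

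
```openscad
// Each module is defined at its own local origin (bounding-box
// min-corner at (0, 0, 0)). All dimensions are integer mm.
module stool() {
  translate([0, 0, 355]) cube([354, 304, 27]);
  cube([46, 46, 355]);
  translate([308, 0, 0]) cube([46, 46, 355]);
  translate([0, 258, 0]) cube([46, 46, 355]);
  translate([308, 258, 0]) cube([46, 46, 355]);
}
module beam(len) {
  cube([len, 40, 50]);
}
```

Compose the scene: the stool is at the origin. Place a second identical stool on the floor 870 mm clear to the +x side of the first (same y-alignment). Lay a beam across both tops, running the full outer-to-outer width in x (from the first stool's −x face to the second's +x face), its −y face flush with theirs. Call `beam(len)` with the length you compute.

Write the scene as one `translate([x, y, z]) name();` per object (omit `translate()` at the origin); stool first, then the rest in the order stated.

stool();
translate([1224, 0, 0]) stool();
translate([0, 0, 382]) beam(1578);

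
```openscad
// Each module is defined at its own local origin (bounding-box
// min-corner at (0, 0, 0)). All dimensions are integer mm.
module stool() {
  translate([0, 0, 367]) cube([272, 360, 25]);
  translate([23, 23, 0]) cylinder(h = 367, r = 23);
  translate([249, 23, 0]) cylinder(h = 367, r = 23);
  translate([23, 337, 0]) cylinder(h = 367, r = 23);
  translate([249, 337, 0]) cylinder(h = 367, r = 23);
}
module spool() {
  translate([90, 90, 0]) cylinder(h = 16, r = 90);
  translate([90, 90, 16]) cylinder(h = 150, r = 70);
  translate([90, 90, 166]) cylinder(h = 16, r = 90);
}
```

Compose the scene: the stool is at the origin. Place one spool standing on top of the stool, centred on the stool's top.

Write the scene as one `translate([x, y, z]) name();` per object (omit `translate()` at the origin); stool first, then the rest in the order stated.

stool();
translate([46, 90, 392]) spool();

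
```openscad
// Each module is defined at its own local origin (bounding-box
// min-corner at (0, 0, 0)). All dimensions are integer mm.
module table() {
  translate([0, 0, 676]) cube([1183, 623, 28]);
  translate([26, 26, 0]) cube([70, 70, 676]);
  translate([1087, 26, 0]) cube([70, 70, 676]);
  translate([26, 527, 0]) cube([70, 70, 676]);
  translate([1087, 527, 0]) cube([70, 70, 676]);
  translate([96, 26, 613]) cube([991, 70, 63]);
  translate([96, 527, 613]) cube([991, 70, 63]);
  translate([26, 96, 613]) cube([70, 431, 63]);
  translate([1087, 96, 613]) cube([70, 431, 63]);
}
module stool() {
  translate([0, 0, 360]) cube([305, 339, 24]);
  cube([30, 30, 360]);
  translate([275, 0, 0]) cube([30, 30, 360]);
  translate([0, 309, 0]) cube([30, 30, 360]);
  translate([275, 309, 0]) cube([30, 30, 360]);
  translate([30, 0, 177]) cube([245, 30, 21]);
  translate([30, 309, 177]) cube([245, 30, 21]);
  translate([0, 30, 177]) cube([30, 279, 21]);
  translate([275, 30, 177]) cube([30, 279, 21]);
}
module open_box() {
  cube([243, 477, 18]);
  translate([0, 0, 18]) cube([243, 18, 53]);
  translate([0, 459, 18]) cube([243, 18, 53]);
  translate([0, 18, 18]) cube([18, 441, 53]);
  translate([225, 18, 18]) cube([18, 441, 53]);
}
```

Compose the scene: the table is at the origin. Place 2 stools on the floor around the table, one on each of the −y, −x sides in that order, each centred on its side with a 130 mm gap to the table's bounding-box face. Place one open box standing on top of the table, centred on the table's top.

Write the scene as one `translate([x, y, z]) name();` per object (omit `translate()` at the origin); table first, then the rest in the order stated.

table();
translate([439, -469, 0]) stool();
translate([-435, 142, 0]) stool();
translate([470, 73, 704]) open_box();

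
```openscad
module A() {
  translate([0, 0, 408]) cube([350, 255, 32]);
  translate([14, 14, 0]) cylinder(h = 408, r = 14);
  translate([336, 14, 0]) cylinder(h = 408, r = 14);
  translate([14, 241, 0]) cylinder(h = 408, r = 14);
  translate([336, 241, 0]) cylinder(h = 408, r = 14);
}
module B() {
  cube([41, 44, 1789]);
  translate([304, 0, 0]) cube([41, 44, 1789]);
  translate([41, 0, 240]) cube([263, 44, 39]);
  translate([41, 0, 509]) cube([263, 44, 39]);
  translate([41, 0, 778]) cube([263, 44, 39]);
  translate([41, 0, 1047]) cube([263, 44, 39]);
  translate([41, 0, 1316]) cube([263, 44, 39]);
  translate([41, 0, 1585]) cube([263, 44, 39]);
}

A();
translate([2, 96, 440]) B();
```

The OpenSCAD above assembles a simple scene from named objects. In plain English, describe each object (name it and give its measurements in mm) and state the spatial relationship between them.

A is a simple wooden stool: a rectangular seat 350 mm (x) by 255 mm (y), 32 mm thick, top face at z = 440 mm, on four round legs, each 28 mm in diameter. The legs rest on z = 0, each leg's axis is inset half a diameter from the nearest pair of seat edges (so the leg's bounding box is flush with the corner).

B is a wooden ladder with two side rails of 41×44 mm section and 1789 mm height, set 345 mm apart overall. Between them run 6 rectangular rungs (44 mm deep, 39 mm thick), front faces flush with the rails' −y face. The bottom of the first rung is 240 mm above the floor and each subsequent rung is 269 mm higher than the one below.

The ladder is on top of the stool.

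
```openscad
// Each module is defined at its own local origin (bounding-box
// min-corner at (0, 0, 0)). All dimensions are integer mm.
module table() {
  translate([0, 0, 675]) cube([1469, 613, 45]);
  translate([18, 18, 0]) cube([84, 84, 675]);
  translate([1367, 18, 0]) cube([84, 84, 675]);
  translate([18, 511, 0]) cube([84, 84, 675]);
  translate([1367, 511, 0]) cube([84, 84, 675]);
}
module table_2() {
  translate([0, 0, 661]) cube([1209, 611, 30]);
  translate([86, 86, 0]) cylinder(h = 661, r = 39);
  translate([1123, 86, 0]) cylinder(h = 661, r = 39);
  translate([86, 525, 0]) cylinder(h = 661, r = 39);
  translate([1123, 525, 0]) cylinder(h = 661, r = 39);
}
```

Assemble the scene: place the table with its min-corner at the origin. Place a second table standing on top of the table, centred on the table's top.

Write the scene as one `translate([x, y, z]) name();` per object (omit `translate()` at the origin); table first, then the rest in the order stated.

table();
translate([130, 1, 720]) table_2();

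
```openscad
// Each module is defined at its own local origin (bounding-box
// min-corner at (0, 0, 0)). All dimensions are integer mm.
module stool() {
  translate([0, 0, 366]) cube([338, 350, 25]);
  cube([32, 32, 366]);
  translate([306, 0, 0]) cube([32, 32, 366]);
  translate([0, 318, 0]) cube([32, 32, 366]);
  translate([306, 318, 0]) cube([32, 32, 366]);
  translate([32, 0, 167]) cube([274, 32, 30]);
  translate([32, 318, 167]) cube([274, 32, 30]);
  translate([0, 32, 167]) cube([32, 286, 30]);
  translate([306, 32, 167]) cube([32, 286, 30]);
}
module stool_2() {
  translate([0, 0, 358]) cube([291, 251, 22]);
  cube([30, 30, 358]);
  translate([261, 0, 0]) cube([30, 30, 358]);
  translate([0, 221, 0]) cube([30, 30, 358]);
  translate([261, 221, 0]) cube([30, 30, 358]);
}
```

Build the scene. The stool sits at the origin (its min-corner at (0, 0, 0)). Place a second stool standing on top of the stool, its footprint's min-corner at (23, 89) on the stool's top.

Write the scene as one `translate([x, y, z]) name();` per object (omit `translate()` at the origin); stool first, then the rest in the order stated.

stool();
translate([23, 89, 391]) stool_2();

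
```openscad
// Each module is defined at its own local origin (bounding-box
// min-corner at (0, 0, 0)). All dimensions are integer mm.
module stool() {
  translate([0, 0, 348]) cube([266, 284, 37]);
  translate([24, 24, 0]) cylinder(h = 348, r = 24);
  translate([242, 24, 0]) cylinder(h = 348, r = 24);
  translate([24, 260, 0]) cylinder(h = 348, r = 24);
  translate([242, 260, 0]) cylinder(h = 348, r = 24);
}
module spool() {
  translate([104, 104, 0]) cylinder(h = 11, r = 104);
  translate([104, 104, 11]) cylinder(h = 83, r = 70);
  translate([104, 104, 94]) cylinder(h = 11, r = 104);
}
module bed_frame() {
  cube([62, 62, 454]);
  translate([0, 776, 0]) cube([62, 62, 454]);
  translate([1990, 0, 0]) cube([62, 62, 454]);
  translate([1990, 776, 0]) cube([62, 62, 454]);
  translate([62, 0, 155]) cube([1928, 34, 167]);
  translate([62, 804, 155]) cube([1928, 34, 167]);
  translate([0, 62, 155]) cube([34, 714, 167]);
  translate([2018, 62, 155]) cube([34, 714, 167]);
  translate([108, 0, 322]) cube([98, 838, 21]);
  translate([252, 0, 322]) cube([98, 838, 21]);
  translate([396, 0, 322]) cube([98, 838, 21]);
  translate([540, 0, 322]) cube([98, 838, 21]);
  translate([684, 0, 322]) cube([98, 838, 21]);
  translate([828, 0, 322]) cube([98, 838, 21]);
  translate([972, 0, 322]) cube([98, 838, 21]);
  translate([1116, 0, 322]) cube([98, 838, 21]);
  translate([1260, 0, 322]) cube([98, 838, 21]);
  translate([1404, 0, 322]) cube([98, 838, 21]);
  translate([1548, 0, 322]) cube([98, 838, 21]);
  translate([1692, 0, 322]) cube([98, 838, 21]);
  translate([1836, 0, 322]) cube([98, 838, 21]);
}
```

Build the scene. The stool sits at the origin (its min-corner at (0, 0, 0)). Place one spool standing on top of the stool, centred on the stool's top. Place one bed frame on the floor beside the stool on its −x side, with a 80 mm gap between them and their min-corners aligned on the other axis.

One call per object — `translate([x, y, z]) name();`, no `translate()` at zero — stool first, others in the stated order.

stool();
translate([29, 38, 385]) spool();
translate([-2132, 0, 0]) bed_frame();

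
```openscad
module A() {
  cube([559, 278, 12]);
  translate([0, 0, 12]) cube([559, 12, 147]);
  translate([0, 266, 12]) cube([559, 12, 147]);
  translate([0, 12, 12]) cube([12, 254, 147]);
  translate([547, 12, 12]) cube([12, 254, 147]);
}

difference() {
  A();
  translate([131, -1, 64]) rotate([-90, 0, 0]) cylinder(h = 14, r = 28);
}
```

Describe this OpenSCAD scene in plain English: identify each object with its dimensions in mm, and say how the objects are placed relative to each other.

A is an open storage box with external size 559×278×159 mm and wall thickness 12 mm (the base is also 12 mm thick). The base covers the whole footprint; the four walls stand on the base, with the y-facing walls full-width and the x-facing walls fitting between their inner faces.

The open box has a circular hole of radius 28 mm through its front wall, centred at (x = 131, z = 64).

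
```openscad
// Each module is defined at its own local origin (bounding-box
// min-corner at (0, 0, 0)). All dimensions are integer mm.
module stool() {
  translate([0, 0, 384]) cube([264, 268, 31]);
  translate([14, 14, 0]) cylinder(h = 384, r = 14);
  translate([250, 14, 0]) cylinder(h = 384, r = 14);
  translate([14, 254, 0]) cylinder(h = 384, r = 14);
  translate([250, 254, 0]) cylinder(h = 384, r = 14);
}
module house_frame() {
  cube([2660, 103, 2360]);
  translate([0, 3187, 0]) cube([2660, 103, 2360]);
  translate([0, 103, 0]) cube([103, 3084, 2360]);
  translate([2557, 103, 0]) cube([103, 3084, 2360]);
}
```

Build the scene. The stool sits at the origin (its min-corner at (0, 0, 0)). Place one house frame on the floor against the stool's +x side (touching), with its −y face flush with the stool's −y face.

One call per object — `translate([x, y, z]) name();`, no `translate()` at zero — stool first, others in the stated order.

stool();
translate([264, 0, 0]) house_frame();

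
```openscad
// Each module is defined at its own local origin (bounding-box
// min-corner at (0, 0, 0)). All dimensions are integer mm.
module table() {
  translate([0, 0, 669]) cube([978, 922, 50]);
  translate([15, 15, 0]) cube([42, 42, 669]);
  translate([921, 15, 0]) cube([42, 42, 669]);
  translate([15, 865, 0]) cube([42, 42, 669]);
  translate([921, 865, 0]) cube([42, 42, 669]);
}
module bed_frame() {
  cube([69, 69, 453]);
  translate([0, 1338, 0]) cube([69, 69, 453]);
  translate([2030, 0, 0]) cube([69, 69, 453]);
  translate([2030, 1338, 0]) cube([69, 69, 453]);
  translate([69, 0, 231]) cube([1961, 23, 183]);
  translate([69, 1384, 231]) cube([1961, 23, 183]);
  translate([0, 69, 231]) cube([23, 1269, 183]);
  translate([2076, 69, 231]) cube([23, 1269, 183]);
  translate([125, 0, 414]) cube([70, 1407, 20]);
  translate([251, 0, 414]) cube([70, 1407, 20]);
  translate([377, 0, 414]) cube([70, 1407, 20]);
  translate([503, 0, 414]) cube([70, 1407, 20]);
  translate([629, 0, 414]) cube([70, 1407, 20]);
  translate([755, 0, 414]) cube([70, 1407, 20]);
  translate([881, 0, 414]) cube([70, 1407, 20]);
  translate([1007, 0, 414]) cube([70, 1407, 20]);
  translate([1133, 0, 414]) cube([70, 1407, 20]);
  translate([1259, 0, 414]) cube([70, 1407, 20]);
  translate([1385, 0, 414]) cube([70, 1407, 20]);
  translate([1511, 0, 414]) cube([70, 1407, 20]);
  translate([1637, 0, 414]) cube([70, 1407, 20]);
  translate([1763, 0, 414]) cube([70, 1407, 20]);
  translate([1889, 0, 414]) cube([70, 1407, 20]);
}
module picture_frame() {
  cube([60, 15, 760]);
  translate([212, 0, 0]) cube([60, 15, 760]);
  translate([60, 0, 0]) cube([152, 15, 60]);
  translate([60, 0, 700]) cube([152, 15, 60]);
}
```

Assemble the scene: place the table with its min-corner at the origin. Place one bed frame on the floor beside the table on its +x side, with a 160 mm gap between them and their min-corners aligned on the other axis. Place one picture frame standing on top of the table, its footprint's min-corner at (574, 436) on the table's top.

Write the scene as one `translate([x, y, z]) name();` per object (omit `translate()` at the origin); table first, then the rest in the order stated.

table();
translate([1138, 0, 0]) bed_frame();
translate([574, 436, 719]) picture_frame();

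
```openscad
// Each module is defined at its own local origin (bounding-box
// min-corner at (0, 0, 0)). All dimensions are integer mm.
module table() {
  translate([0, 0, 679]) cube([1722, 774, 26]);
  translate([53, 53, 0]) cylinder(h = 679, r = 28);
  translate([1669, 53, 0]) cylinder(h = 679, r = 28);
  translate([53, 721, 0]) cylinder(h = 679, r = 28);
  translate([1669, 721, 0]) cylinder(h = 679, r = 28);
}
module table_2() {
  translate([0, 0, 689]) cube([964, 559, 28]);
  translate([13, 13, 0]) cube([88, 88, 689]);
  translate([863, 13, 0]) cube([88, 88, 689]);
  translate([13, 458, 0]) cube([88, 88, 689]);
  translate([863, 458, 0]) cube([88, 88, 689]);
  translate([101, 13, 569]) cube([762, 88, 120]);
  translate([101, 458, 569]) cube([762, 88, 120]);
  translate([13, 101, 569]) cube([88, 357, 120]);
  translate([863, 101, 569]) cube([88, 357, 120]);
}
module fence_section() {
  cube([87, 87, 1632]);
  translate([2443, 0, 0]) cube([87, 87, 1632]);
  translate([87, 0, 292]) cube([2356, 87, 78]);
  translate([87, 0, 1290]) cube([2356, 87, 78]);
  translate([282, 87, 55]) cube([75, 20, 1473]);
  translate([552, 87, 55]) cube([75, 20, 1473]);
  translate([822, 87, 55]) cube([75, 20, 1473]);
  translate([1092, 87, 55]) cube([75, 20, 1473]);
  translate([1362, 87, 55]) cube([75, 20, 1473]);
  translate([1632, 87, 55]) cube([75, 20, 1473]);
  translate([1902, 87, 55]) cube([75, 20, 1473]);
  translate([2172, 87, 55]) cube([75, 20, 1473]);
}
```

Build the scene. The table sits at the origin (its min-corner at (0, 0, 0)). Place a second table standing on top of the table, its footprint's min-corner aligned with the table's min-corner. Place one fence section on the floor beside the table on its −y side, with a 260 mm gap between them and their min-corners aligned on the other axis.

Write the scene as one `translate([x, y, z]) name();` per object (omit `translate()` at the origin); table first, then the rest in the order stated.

table();
translate([0, 0, 705]) table_2();
translate([0, -367, 0]) fence_section();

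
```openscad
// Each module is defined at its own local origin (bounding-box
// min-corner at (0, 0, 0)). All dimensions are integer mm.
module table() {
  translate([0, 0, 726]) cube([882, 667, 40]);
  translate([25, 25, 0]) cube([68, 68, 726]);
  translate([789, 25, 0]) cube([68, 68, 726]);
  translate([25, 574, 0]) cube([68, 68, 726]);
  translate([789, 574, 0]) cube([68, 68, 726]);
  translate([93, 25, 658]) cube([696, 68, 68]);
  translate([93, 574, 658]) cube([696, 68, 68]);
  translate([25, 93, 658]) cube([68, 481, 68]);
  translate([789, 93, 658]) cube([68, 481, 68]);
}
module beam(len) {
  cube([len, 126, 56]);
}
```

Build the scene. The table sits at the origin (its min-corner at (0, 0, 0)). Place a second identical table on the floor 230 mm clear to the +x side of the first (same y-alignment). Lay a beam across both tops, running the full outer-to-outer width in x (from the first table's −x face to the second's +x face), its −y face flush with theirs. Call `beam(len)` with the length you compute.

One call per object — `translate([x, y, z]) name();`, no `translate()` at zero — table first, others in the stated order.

table();
translate([1112, 0, 0]) table();
translate([0, 0, 766]) beam(1994);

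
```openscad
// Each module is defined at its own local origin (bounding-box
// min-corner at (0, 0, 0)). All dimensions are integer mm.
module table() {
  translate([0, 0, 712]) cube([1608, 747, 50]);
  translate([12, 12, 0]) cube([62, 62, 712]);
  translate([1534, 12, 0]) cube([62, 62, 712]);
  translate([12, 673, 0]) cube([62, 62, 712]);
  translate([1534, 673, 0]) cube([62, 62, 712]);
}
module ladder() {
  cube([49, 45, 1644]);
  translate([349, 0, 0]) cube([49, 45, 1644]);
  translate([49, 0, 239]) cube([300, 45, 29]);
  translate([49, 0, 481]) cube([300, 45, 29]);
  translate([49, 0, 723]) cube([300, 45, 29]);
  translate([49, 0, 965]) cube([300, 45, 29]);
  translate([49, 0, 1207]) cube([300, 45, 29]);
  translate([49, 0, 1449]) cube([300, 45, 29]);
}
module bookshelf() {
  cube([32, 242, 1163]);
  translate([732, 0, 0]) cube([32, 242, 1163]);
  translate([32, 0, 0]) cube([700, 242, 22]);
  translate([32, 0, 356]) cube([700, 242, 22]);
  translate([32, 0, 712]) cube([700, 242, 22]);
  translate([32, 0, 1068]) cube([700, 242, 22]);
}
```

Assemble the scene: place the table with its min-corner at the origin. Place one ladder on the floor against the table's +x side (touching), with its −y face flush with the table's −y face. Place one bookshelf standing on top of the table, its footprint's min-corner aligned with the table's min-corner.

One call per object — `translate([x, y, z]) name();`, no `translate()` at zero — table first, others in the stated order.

table();
translate([1608, 0, 0]) ladder();
translate([0, 0, 762]) bookshelf();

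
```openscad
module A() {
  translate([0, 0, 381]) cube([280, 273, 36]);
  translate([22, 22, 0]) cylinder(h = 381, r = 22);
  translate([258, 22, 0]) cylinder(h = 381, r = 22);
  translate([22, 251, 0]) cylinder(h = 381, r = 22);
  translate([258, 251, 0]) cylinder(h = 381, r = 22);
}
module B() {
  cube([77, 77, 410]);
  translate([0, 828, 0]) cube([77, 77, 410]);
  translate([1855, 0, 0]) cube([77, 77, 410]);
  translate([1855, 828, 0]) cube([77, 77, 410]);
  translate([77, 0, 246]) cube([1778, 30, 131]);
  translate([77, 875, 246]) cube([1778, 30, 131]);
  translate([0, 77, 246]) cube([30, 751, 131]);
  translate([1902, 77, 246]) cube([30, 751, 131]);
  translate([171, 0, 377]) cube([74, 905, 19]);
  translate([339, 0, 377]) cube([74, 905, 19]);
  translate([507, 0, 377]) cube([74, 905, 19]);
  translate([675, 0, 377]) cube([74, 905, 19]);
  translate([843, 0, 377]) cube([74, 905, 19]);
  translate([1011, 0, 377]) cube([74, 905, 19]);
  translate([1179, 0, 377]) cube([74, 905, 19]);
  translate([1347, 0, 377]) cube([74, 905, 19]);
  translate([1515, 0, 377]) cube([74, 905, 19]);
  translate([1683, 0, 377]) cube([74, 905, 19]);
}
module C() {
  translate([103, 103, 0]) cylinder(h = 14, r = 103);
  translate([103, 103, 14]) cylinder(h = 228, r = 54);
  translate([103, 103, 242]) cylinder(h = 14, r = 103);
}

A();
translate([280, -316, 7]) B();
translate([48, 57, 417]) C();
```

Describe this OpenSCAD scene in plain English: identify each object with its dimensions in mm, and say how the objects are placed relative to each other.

A is a four-legged stool. The seat is a 280×273×36 mm slab whose top surface is at z = 417 mm; four round legs, each 44 mm in diameter, run from the floor (z = 0) to the underside of the seat, each leg's axis is inset half a diameter from the nearest pair of seat edges (so the leg's bounding box is flush with the corner).

B is a bed frame 1932 mm long (x) by 905 mm wide (y). Four 77×77 mm corner posts, 410 mm tall, at the corners of the footprint. Four rails of 30 mm thickness and 131 mm height run between adjacent posts with their undersides at z = 246 mm, their outer faces flush with the outside of the frame (the two x-running rails run between the posts' inner faces; the two y-running rails run between the posts' inner faces). 10 slats, each 74 mm wide (x) and 19 mm thick, lie across the top of the two x-running rails, running the full 905 mm width of the frame in y; the slats are evenly spaced along x between the inner faces of the end posts with equal gaps (rounded down to the nearest mm) at the −x end and between each pair — any rounding remainder accumulates at the +x end.

C is a spool: two coaxial disc flanges of radius 103 mm and thickness 14 mm, joined by a core cylinder of radius 54 mm and height 228 mm. The lower flange rests on z = 0 and the three cylinders share a vertical axis.

The bed frame is beside the stool with their tops flush at z = 417. The spool is on top of the stool.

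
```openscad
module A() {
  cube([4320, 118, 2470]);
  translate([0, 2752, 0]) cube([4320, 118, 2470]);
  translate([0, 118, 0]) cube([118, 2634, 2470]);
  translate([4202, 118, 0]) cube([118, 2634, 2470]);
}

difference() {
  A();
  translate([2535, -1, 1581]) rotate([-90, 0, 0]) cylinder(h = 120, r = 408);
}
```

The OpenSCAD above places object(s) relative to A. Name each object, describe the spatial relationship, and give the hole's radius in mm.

The subtracted cylinder has r = 408 mm.

A is a house frame. The house frame has a circular hole through its front wall. The hole's radius is 408 mm.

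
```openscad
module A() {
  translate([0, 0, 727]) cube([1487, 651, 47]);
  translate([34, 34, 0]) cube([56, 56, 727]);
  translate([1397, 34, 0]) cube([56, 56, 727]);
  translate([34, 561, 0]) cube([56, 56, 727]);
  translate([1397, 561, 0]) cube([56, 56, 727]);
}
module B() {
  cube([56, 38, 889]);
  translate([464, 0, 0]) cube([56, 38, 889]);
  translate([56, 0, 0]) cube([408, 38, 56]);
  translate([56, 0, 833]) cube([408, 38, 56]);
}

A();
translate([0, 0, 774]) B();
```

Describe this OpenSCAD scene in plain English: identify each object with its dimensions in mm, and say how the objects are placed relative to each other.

A is a table: top 1487 mm (x) × 651 mm (y), 47 mm thick, upper face at z = 774 mm, on four 56×56 mm square legs, each inset 34 mm from the nearest pair of top edges, running from z = 0 to the bottom of the top.

B is a rectangular picture frame lying in the x–z plane (depth along y). The opening is 408 mm wide (x) by 777 mm tall (z), surrounded by a border 56 mm wide on all four sides. The frame is 38 mm deep and is made of two full-height vertical stiles with two horizontal rails fitted between them.

The picture frame is on top of the table.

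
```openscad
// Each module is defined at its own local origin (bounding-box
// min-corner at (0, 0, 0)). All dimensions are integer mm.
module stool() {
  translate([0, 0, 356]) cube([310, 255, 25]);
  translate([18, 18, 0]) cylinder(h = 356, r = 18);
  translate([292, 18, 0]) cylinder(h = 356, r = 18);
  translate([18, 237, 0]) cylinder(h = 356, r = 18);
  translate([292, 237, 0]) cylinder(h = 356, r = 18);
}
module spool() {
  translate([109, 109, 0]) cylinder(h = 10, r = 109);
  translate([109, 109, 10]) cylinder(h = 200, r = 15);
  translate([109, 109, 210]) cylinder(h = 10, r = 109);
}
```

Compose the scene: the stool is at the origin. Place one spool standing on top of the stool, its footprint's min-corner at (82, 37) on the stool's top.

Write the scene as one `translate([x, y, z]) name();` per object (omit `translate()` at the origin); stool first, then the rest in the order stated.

stool();
translate([82, 37, 381]) spool();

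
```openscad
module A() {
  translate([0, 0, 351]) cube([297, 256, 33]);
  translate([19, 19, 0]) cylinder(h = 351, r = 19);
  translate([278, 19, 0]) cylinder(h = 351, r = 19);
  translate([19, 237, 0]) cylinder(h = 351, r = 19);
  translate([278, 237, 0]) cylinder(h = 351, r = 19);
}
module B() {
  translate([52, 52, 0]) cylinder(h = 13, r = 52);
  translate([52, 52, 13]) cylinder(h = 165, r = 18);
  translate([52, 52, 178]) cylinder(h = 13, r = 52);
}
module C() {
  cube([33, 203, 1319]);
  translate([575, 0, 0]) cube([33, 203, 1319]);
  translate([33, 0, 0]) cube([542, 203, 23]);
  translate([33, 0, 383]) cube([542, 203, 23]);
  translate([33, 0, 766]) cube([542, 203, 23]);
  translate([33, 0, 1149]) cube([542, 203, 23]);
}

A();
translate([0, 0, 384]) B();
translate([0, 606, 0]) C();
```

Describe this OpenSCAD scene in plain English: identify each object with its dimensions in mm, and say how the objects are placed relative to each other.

A is a four-legged stool. The seat is a 297×256×33 mm slab whose top surface is at z = 384 mm; four round legs, each 38 mm in diameter, run from the floor (z = 0) to the underside of the seat, each leg's axis is inset half a diameter from the nearest pair of seat edges (so the leg's bounding box is flush with the corner).

B is a spool: two coaxial disc flanges of radius 52 mm and thickness 13 mm, joined by a core cylinder of radius 18 mm and height 165 mm. The lower flange rests on z = 0 and the three cylinders share a vertical axis.

C is a bookshelf 608 mm wide overall, 203 mm deep and 1319 mm tall. The two sides are 33 mm thick vertical panels. 4 horizontal shelves of 23 mm thickness span between the inner faces of the sides; the lowest shelf sits on the floor and shelves are stacked with a clear vertical gap of 360 mm between each pair.

The spool is on top of the stool. The bookshelf is on the floor beside the stool on its +y side.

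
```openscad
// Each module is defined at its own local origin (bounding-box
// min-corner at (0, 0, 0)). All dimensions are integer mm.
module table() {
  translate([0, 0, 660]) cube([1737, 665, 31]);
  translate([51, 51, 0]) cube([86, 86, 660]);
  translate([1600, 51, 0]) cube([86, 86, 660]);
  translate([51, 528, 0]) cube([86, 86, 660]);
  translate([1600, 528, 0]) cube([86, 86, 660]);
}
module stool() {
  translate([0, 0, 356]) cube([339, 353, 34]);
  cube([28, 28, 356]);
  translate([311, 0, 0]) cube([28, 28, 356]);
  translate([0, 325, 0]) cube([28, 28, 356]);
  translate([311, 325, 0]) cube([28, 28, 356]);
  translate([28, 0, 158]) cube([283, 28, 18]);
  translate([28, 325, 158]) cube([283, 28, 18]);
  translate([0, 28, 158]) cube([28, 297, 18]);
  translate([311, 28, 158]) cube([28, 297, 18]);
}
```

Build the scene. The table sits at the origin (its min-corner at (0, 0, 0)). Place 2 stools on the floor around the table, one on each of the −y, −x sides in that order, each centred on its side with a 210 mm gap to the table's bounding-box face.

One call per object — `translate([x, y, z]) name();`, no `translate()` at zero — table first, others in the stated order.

table();
translate([699, -563, 0]) stool();
translate([-549, 156, 0]) stool();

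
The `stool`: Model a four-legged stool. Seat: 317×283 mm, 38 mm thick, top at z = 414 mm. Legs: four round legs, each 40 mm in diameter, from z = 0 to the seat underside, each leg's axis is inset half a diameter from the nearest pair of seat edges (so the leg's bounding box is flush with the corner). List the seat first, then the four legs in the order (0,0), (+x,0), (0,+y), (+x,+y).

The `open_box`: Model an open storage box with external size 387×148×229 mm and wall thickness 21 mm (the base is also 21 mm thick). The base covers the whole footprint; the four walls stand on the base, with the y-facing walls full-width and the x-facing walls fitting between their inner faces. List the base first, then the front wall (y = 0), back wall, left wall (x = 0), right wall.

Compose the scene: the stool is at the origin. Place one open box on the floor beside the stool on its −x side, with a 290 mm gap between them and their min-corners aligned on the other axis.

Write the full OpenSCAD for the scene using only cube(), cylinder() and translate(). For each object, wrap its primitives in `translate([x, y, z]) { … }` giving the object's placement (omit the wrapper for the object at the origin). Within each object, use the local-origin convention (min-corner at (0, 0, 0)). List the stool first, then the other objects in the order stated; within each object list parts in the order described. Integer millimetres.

translate([0, 0, 376]) cube([317, 283, 38]);
translate([20, 20, 0]) cylinder(h = 376, r = 20);
translate([297, 20, 0]) cylinder(h = 376, r = 20);
translate([20, 263, 0]) cylinder(h = 376, r = 20);
translate([297, 263, 0]) cylinder(h = 376, r = 20);
translate([-677, 0, 0]) {
  cube([387, 148, 21]);
  translate([0, 0, 21]) cube([387, 21, 208]);
  translate([0, 127, 21]) cube([387, 21, 208]);
  translate([0, 21, 21]) cube([21, 106, 208]);
  translate([366, 21, 21]) cube([21, 106, 208]);
}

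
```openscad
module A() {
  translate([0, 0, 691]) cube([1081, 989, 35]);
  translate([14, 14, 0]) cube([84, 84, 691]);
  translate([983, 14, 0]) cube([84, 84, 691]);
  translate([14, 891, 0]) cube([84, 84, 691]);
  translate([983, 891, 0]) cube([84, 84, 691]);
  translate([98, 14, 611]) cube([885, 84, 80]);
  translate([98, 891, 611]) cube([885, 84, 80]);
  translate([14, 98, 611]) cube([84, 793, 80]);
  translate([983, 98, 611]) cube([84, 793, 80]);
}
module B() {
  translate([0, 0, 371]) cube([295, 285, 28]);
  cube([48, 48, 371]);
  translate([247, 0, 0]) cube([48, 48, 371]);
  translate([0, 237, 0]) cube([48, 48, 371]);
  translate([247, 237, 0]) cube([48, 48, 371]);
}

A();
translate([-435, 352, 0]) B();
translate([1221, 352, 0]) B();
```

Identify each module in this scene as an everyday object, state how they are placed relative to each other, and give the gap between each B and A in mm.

A is a table. B is a stool. Two stools sit around the table at the −x, +x sides. The gap between each stool and the table is 140 mm.

Each stool's nearest face is 140 mm from the table's bounding box.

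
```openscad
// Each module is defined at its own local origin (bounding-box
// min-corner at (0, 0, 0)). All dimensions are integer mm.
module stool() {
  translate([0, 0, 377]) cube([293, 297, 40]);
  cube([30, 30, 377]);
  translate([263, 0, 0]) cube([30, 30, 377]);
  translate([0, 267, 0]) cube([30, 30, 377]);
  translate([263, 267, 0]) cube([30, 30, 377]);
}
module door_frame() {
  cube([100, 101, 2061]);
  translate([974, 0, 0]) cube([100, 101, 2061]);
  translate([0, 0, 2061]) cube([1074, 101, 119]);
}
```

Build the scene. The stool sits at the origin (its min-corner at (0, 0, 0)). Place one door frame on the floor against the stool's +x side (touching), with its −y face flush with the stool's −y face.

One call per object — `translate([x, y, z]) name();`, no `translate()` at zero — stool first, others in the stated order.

stool();
translate([293, 0, 0]) door_frame();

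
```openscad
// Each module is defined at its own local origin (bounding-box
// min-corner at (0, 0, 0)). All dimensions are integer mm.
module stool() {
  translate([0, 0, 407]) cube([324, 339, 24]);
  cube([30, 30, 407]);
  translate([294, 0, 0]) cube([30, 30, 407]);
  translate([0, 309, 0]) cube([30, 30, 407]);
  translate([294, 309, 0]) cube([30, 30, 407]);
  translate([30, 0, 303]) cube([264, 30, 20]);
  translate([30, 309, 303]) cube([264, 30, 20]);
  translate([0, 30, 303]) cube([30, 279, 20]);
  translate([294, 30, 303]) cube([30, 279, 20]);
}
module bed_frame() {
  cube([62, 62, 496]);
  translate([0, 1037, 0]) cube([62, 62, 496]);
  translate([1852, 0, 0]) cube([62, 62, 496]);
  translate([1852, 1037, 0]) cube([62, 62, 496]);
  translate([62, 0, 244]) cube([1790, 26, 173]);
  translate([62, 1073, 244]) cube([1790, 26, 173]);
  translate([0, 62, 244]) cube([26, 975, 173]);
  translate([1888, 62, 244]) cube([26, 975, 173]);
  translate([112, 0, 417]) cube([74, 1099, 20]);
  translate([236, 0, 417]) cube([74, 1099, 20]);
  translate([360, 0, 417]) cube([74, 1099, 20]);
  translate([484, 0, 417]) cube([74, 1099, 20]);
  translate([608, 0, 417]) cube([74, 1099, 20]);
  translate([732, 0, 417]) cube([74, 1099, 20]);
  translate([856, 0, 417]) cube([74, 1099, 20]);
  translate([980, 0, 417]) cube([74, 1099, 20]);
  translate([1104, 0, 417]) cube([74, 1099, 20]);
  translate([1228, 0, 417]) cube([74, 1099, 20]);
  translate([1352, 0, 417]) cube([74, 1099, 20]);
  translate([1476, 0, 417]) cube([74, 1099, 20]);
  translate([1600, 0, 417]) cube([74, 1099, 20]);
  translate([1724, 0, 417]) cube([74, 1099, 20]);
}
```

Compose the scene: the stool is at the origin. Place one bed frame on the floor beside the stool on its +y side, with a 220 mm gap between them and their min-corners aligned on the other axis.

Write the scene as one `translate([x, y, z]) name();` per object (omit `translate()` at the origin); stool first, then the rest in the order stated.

stool();
translate([0, 559, 0]) bed_frame();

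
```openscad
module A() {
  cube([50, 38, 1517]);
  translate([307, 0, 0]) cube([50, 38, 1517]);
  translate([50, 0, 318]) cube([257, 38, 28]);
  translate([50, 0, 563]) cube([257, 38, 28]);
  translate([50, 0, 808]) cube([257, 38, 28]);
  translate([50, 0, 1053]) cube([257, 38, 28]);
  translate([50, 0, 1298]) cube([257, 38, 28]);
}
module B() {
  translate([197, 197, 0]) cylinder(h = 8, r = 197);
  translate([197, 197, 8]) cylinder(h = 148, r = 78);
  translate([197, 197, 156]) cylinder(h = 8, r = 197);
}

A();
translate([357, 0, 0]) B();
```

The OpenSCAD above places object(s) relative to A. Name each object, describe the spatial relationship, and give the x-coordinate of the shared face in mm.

A is a ladder. B is a spool. The spool is against the ladder's +x side, with their −y faces flush. The x-coordinate of the shared face is 357 mm.

The ladder's +x face and the spool's −x face are both at x = 357 mm.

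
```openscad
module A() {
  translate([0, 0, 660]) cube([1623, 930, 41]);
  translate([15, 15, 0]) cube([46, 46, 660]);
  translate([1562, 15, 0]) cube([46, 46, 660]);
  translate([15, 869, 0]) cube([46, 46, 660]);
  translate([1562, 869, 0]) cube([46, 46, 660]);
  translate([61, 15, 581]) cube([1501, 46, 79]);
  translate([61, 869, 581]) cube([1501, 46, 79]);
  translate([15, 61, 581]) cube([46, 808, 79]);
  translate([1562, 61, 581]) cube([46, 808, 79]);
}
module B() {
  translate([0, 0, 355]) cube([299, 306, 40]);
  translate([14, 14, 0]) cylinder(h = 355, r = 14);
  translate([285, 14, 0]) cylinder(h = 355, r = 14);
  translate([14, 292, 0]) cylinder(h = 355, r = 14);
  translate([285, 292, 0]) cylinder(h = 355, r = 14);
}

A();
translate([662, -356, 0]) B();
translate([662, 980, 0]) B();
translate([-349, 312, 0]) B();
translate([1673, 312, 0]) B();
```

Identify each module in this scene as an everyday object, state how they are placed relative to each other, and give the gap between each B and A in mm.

Each stool's nearest face is 50 mm from the table's bounding box.

A is a table. B is a stool. Four stools sit around the table at the −y, +y, −x, +x sides. The gap between each stool and the table is 50 mm.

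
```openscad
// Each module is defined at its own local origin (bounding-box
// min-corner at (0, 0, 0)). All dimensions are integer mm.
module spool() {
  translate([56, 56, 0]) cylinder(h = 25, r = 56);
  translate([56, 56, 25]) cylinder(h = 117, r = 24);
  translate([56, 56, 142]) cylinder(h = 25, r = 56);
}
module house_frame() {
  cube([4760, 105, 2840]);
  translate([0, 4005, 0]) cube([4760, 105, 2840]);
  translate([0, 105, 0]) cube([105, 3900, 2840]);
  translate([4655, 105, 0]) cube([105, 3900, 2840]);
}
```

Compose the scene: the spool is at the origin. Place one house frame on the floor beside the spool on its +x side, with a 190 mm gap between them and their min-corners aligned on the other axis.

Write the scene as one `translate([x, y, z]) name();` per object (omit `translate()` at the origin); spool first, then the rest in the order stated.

spool();
translate([302, 0, 0]) house_frame();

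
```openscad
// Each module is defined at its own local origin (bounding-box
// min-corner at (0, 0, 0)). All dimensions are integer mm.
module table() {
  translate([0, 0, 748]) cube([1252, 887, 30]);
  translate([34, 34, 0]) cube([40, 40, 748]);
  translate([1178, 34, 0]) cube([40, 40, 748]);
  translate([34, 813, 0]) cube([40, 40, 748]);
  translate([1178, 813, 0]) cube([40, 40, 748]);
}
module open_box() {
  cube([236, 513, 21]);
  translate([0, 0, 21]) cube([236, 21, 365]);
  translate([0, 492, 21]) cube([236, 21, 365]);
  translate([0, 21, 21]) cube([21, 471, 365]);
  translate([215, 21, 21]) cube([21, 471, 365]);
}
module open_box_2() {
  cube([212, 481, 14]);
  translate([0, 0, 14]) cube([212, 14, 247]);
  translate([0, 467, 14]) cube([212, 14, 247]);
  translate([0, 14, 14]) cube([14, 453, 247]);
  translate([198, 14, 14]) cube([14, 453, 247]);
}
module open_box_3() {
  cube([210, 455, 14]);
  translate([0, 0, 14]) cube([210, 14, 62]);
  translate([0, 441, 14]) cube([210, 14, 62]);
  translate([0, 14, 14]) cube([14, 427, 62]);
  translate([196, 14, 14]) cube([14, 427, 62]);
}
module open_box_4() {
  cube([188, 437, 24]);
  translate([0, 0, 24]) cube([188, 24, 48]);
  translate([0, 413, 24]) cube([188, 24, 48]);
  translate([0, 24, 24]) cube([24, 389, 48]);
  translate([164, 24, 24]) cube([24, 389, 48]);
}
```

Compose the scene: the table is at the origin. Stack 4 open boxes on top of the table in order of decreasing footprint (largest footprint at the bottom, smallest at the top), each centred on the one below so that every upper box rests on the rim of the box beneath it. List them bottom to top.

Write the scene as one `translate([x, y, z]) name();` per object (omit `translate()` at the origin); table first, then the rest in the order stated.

table();
translate([508, 187, 778]) open_box();
translate([520, 203, 1164]) open_box_2();
translate([521, 216, 1425]) open_box_3();
translate([532, 225, 1501]) open_box_4();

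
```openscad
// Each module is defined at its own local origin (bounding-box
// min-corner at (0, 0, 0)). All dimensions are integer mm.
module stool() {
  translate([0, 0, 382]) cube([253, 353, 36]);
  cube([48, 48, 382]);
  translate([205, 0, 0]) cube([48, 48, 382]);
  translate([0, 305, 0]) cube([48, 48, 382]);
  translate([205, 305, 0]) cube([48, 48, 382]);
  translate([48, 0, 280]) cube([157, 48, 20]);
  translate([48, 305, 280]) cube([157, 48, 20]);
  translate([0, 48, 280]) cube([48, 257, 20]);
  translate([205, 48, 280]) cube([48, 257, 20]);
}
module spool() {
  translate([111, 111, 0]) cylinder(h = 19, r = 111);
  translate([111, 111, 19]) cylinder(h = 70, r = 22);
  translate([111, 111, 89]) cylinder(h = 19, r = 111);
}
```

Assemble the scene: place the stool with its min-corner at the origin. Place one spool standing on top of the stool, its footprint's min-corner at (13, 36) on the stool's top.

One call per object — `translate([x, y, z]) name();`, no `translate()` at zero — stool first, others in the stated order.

stool();
translate([13, 36, 418]) spool();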